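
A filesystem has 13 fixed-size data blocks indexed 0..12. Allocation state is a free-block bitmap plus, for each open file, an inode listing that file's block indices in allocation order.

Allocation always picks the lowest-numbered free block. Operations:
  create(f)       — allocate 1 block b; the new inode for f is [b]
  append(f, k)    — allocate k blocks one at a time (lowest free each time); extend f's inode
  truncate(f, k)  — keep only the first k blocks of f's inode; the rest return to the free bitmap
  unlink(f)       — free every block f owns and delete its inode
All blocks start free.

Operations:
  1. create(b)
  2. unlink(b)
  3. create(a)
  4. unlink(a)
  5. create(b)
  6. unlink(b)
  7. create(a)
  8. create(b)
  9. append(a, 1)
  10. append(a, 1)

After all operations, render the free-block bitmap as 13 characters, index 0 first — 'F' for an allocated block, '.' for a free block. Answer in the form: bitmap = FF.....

create(b): bitmap=F............ | b=[0]
unlink(b): bitmap=............. | 
create(a): bitmap=F............ | a=[0]
unlink(a): bitmap=............. | 
create(b): bitmap=F............ | b=[0]
unlink(b): bitmap=............. | 
create(a): bitmap=F............ | a=[0]
create(b): bitmap=FF........... | a=[0] b=[1]
append(a, 1): bitmap=FFF.......... | a=[0, 2] b=[1]
append(a, 1): bitmap=FFFF......... | a=[0, 2, 3] b=[1]

bitmap = FFFF.........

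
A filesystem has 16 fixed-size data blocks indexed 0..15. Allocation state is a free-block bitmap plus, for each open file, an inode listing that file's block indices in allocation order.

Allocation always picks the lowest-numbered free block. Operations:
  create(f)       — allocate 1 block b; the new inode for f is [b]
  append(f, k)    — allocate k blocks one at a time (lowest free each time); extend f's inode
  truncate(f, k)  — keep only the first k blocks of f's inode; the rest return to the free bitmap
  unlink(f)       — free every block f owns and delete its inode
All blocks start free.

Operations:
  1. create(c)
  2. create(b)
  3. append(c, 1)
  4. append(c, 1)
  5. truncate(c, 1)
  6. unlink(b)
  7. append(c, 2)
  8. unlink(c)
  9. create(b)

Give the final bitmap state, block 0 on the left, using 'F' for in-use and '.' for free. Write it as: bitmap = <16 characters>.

bitmap = F...............

create(c): bitmap=F............... | c=[0]
create(b): bitmap=FF.............. | b=[1] c=[0]
append(c, 1): bitmap=FFF............. | b=[1] c=[0, 2]
append(c, 1): bitmap=FFFF............ | b=[1] c=[0, 2, 3]
truncate(c, 1): bitmap=FF.............. | b=[1] c=[0]
unlink(b): bitmap=F............... | c=[0]
append(c, 2): bitmap=FFF............. | c=[0, 1, 2]
unlink(c): bitmap=................ | 
create(b): bitmap=F............... | b=[0]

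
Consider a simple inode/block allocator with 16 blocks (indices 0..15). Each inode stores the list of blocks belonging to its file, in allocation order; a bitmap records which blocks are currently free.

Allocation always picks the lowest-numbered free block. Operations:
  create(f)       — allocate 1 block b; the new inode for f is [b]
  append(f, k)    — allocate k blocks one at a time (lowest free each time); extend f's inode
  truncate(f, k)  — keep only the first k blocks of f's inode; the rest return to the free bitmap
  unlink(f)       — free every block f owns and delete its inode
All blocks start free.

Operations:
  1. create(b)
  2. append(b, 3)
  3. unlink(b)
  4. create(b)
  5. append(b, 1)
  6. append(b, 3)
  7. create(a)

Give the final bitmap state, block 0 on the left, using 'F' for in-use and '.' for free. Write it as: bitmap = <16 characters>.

bitmap = FFFFFF..........

[1] create(b) — b=0 (map F...............)
[2] append(b, 3) — b=0,1,2,3 (map FFFF............)
[3] unlink(b) —  (map ................)
[4] create(b) — b=0 (map F...............)
[5] append(b, 1) — b=0,1 (map FF..............)
[6] append(b, 3) — b=0,1,2,3,4 (map FFFFF...........)
[7] create(a) — a=5 b=0,1,2,3,4 (map FFFFFF..........)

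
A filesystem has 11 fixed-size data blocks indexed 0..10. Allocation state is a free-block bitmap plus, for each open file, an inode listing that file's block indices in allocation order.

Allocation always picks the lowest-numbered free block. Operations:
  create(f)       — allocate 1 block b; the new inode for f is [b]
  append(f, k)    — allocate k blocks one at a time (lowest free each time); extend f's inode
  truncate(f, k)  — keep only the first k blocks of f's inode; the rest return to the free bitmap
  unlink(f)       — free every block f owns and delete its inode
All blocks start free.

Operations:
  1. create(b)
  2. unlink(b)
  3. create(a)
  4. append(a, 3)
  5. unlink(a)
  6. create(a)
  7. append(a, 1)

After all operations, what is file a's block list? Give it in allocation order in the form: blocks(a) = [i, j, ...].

blocks(a) = [0, 1]

  1. create(b)  ⇒  F..........  {b→[0]}
  2. unlink(b)  ⇒  ...........  {}
  3. create(a)  ⇒  F..........  {a→[0]}
  4. append(a, 3)  ⇒  FFFF.......  {a→[0, 1, 2, 3]}
  5. unlink(a)  ⇒  ...........  {}
  6. create(a)  ⇒  F..........  {a→[0]}
  7. append(a, 1)  ⇒  FF.........  {a→[0, 1]}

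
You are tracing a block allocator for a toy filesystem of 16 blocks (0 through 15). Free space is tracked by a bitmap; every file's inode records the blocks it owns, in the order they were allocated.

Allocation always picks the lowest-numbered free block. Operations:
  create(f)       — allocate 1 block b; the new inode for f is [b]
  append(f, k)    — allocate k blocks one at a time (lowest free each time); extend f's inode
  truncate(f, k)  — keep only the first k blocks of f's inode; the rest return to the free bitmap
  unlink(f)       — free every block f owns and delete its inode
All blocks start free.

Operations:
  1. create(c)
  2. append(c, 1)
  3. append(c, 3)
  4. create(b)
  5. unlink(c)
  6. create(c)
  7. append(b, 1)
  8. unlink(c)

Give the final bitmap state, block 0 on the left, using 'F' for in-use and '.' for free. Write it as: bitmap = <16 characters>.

bitmap = .F...F..........

  1. create(c)  ⇒  F...............  {c→[0]}
  2. append(c, 1)  ⇒  FF..............  {c→[0, 1]}
  3. append(c, 3)  ⇒  FFFFF...........  {c→[0, 1, 2, 3, 4]}
  4. create(b)  ⇒  FFFFFF..........  {b→[5]; c→[0, 1, 2, 3, 4]}
  5. unlink(c)  ⇒  .....F..........  {b→[5]}
  6. create(c)  ⇒  F....F..........  {b→[5]; c→[0]}
  7. append(b, 1)  ⇒  FF...F..........  {b→[5, 1]; c→[0]}
  8. unlink(c)  ⇒  .F...F..........  {b→[5, 1]}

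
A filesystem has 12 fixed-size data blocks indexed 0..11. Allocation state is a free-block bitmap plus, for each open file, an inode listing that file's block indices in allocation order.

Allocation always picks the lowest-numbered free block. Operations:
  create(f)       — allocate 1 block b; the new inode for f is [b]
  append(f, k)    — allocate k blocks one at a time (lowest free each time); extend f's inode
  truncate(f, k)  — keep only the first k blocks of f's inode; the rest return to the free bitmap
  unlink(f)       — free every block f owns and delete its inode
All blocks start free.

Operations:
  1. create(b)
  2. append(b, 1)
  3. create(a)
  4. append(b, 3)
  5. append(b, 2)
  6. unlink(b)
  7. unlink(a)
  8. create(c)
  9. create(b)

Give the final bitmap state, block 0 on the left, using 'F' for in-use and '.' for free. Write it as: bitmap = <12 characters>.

bitmap = FF..........

  1. create(b)  ⇒  F...........  {b→[0]}
  2. append(b, 1)  ⇒  FF..........  {b→[0, 1]}
  3. create(a)  ⇒  FFF.........  {a→[2]; b→[0, 1]}
  4. append(b, 3)  ⇒  FFFFFF......  {a→[2]; b→[0, 1, 3, 4, 5]}
  5. append(b, 2)  ⇒  FFFFFFFF....  {a→[2]; b→[0, 1, 3, 4, 5, 6, 7]}
  6. unlink(b)  ⇒  ..F.........  {a→[2]}
  7. unlink(a)  ⇒  ............  {}
  8. create(c)  ⇒  F...........  {c→[0]}
  9. create(b)  ⇒  FF..........  {b→[1]; c→[0]}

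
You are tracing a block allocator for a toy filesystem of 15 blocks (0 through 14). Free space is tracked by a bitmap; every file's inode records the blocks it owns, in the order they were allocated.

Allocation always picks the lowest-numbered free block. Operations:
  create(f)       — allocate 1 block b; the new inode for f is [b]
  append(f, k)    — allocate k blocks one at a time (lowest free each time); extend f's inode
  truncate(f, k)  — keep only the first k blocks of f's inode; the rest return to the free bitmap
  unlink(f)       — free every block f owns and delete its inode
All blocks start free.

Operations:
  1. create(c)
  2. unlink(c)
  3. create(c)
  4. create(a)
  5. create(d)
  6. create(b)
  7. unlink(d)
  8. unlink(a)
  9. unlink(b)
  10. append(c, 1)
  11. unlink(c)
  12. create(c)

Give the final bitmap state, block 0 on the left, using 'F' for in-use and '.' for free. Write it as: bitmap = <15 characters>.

after create(c) → c:[0]  free=[F..............]
after unlink(c) →   free=[...............]
after create(c) → c:[0]  free=[F..............]
after create(a) → a:[1], c:[0]  free=[FF.............]
after create(d) → a:[1], c:[0], d:[2]  free=[FFF............]
after create(b) → a:[1], b:[3], c:[0], d:[2]  free=[FFFF...........]
after unlink(d) → a:[1], b:[3], c:[0]  free=[FF.F...........]
after unlink(a) → b:[3], c:[0]  free=[F..F...........]
after unlink(b) → c:[0]  free=[F..............]
after append(c, 1) → c:[0, 1]  free=[FF.............]
after unlink(c) →   free=[...............]
after create(c) → c:[0]  free=[F..............]

bitmap = F..............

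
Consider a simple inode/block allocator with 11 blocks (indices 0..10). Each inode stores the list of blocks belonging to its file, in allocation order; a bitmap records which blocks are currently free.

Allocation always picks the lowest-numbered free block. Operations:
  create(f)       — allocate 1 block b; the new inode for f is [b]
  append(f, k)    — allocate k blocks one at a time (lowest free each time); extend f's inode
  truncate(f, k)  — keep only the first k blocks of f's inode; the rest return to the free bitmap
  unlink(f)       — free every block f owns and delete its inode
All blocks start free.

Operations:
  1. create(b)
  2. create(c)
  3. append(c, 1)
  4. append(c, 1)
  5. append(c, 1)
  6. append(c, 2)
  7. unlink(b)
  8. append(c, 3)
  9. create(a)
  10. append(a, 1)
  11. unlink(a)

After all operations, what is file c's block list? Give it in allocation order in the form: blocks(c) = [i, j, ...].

blocks(c) = [1, 2, 3, 4, 5, 6, 0, 7, 8]

after create(b) → b:[0]  free=[F..........]
after create(c) → b:[0], c:[1]  free=[FF.........]
after append(c, 1) → b:[0], c:[1, 2]  free=[FFF........]
after append(c, 1) → b:[0], c:[1, 2, 3]  free=[FFFF.......]
after append(c, 1) → b:[0], c:[1, 2, 3, 4]  free=[FFFFF......]
after append(c, 2) → b:[0], c:[1, 2, 3, 4, 5, 6]  free=[FFFFFFF....]
after unlink(b) → c:[1, 2, 3, 4, 5, 6]  free=[.FFFFFF....]
after append(c, 3) → c:[1, 2, 3, 4, 5, 6, 0, 7, 8]  free=[FFFFFFFFF..]
after create(a) → a:[9], c:[1, 2, 3, 4, 5, 6, 0, 7, 8]  free=[FFFFFFFFFF.]
after append(a, 1) → a:[9, 10], c:[1, 2, 3, 4, 5, 6, 0, 7, 8]  free=[FFFFFFFFFFF]
after unlink(a) → c:[1, 2, 3, 4, 5, 6, 0, 7, 8]  free=[FFFFFFFFF..]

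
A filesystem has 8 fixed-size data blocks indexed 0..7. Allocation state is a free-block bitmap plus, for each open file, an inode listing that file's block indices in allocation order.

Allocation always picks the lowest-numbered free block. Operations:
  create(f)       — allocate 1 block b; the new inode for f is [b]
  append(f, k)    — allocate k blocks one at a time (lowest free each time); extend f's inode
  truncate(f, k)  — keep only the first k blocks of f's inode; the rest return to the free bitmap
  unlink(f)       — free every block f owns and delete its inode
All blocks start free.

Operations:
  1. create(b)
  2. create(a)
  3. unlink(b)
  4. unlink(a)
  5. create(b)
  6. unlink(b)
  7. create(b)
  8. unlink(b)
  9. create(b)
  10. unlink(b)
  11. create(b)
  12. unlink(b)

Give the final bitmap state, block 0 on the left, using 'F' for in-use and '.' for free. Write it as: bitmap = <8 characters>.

[1] create(b) — b=0 (map F.......)
[2] create(a) — a=1 b=0 (map FF......)
[3] unlink(b) — a=1 (map .F......)
[4] unlink(a) —  (map ........)
[5] create(b) — b=0 (map F.......)
[6] unlink(b) —  (map ........)
[7] create(b) — b=0 (map F.......)
[8] unlink(b) —  (map ........)
[9] create(b) — b=0 (map F.......)
[10] unlink(b) —  (map ........)
[11] create(b) — b=0 (map F.......)
[12] unlink(b) —  (map ........)

bitmap = ........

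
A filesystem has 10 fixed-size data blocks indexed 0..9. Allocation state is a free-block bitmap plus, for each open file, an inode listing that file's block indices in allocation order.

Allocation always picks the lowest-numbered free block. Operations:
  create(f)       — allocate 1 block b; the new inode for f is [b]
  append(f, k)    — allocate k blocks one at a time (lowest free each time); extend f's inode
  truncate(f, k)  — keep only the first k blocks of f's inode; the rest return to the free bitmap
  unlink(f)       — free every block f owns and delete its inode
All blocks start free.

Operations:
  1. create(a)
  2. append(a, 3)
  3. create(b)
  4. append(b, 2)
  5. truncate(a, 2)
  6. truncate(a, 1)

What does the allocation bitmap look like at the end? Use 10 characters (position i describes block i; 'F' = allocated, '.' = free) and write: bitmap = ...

create(a): bitmap=F......... | a=[0]
append(a, 3): bitmap=FFFF...... | a=[0, 1, 2, 3]
create(b): bitmap=FFFFF..... | a=[0, 1, 2, 3] b=[4]
append(b, 2): bitmap=FFFFFFF... | a=[0, 1, 2, 3] b=[4, 5, 6]
truncate(a, 2): bitmap=FF..FFF... | a=[0, 1] b=[4, 5, 6]
truncate(a, 1): bitmap=F...FFF... | a=[0] b=[4, 5, 6]

bitmap = F...FFF...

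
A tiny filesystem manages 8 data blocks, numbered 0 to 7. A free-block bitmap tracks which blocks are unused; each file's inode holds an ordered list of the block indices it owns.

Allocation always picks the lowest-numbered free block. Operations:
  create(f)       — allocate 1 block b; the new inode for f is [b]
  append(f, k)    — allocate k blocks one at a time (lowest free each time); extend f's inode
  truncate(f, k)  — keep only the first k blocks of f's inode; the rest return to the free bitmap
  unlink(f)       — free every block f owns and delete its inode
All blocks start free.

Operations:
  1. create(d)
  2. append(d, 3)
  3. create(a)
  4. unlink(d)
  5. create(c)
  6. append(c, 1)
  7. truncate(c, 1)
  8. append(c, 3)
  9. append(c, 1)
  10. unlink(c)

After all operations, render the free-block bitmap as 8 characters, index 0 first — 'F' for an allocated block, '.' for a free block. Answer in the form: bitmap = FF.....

  1. create(d)  ⇒  F.......  {d→[0]}
  2. append(d, 3)  ⇒  FFFF....  {d→[0, 1, 2, 3]}
  3. create(a)  ⇒  FFFFF...  {a→[4]; d→[0, 1, 2, 3]}
  4. unlink(d)  ⇒  ....F...  {a→[4]}
  5. create(c)  ⇒  F...F...  {a→[4]; c→[0]}
  6. append(c, 1)  ⇒  FF..F...  {a→[4]; c→[0, 1]}
  7. truncate(c, 1)  ⇒  F...F...  {a→[4]; c→[0]}
  8. append(c, 3)  ⇒  FFFFF...  {a→[4]; c→[0, 1, 2, 3]}
  9. append(c, 1)  ⇒  FFFFFF..  {a→[4]; c→[0, 1, 2, 3, 5]}
  10. unlink(c)  ⇒  ....F...  {a→[4]}

bitmap = ....F...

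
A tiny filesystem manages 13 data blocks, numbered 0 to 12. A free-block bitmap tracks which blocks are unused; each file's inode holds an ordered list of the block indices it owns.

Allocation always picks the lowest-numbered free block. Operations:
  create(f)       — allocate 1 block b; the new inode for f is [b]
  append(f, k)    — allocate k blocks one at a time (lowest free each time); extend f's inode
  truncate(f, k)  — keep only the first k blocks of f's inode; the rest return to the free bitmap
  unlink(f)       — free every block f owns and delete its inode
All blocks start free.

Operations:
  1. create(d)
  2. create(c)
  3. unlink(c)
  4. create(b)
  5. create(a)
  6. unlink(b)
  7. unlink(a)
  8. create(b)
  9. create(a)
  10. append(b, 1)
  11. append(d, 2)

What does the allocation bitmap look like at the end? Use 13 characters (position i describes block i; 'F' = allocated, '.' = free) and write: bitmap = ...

[1] create(d) — d=0 (map F............)
[2] create(c) — c=1 d=0 (map FF...........)
[3] unlink(c) — d=0 (map F............)
[4] create(b) — b=1 d=0 (map FF...........)
[5] create(a) — a=2 b=1 d=0 (map FFF..........)
[6] unlink(b) — a=2 d=0 (map F.F..........)
[7] unlink(a) — d=0 (map F............)
[8] create(b) — b=1 d=0 (map FF...........)
[9] create(a) — a=2 b=1 d=0 (map FFF..........)
[10] append(b, 1) — a=2 b=1,3 d=0 (map FFFF.........)
[11] append(d, 2) — a=2 b=1,3 d=0,4,5 (map FFFFFF.......)

bitmap = FFFFFF.......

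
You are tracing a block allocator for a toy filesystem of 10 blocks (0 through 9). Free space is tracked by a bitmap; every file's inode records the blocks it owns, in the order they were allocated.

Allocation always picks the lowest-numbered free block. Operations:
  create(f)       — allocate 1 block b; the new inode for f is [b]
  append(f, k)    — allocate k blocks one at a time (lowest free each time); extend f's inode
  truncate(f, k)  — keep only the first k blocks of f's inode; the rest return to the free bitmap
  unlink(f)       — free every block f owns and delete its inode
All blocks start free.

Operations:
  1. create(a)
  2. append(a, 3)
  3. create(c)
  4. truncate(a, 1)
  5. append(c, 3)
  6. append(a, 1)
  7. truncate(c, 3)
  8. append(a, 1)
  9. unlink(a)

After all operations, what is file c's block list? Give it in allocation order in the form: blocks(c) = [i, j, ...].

blocks(c) = [4, 1, 2]

create(a): bitmap=F......... | a=[0]
append(a, 3): bitmap=FFFF...... | a=[0, 1, 2, 3]
create(c): bitmap=FFFFF..... | a=[0, 1, 2, 3] c=[4]
truncate(a, 1): bitmap=F...F..... | a=[0] c=[4]
append(c, 3): bitmap=FFFFF..... | a=[0] c=[4, 1, 2, 3]
append(a, 1): bitmap=FFFFFF.... | a=[0, 5] c=[4, 1, 2, 3]
truncate(c, 3): bitmap=FFF.FF.... | a=[0, 5] c=[4, 1, 2]
append(a, 1): bitmap=FFFFFF.... | a=[0, 5, 3] c=[4, 1, 2]
unlink(a): bitmap=.FF.F..... | c=[4, 1, 2]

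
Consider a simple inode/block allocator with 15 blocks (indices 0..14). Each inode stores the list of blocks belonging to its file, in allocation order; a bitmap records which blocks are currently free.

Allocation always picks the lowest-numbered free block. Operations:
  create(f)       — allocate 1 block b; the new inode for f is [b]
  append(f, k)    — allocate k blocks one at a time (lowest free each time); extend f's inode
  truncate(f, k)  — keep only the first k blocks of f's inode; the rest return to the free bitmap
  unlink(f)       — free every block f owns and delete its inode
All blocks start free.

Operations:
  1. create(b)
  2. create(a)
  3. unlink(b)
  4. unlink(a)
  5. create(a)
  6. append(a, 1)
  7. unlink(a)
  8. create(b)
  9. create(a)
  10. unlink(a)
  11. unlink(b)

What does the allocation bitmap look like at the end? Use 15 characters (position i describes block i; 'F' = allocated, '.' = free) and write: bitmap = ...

bitmap = ...............

[1] create(b) — b=0 (map F..............)
[2] create(a) — a=1 b=0 (map FF.............)
[3] unlink(b) — a=1 (map .F.............)
[4] unlink(a) —  (map ...............)
[5] create(a) — a=0 (map F..............)
[6] append(a, 1) — a=0,1 (map FF.............)
[7] unlink(a) —  (map ...............)
[8] create(b) — b=0 (map F..............)
[9] create(a) — a=1 b=0 (map FF.............)
[10] unlink(a) — b=0 (map F..............)
[11] unlink(b) —  (map ...............)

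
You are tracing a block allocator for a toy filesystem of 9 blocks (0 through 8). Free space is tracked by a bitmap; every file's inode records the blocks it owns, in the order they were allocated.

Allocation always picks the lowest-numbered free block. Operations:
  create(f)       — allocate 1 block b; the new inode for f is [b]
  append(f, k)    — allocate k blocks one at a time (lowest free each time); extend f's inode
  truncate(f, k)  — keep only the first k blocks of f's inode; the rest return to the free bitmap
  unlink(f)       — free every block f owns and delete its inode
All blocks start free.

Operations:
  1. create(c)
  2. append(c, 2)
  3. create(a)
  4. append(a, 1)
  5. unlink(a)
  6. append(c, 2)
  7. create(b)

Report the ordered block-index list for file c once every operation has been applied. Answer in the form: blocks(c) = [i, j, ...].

blocks(c) = [0, 1, 2, 3, 4]

[1] create(c) — c=0 (map F........)
[2] append(c, 2) — c=0,1,2 (map FFF......)
[3] create(a) — a=3 c=0,1,2 (map FFFF.....)
[4] append(a, 1) — a=3,4 c=0,1,2 (map FFFFF....)
[5] unlink(a) — c=0,1,2 (map FFF......)
[6] append(c, 2) — c=0,1,2,3,4 (map FFFFF....)
[7] create(b) — b=5 c=0,1,2,3,4 (map FFFFFF...)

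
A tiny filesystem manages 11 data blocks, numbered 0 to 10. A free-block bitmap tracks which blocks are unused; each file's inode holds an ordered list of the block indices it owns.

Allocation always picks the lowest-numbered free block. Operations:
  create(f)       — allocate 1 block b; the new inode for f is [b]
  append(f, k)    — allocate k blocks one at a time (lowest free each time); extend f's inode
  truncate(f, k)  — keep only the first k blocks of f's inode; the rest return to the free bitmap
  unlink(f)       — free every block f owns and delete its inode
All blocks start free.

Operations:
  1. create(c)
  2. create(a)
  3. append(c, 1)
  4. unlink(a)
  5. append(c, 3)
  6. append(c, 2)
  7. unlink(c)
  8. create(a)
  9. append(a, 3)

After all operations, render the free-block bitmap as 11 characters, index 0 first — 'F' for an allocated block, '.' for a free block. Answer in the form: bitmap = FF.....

  1. create(c)  ⇒  F..........  {c→[0]}
  2. create(a)  ⇒  FF.........  {a→[1]; c→[0]}
  3. append(c, 1)  ⇒  FFF........  {a→[1]; c→[0, 2]}
  4. unlink(a)  ⇒  F.F........  {c→[0, 2]}
  5. append(c, 3)  ⇒  FFFFF......  {c→[0, 2, 1, 3, 4]}
  6. append(c, 2)  ⇒  FFFFFFF....  {c→[0, 2, 1, 3, 4, 5, 6]}
  7. unlink(c)  ⇒  ...........  {}
  8. create(a)  ⇒  F..........  {a→[0]}
  9. append(a, 3)  ⇒  FFFF.......  {a→[0, 1, 2, 3]}

bitmap = FFFF.......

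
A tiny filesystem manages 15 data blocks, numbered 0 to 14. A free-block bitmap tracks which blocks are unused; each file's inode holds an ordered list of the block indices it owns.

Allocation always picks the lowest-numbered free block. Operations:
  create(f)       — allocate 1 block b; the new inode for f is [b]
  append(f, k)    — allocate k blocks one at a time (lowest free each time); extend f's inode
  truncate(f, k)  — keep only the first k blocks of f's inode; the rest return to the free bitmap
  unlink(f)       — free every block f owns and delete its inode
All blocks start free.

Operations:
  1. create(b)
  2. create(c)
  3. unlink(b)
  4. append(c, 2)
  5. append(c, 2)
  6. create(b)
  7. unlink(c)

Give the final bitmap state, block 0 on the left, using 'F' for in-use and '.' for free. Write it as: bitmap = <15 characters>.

after create(b) → b:[0]  free=[F..............]
after create(c) → b:[0], c:[1]  free=[FF.............]
after unlink(b) → c:[1]  free=[.F.............]
after append(c, 2) → c:[1, 0, 2]  free=[FFF............]
after append(c, 2) → c:[1, 0, 2, 3, 4]  free=[FFFFF..........]
after create(b) → b:[5], c:[1, 0, 2, 3, 4]  free=[FFFFFF.........]
after unlink(c) → b:[5]  free=[.....F.........]

bitmap = .....F.........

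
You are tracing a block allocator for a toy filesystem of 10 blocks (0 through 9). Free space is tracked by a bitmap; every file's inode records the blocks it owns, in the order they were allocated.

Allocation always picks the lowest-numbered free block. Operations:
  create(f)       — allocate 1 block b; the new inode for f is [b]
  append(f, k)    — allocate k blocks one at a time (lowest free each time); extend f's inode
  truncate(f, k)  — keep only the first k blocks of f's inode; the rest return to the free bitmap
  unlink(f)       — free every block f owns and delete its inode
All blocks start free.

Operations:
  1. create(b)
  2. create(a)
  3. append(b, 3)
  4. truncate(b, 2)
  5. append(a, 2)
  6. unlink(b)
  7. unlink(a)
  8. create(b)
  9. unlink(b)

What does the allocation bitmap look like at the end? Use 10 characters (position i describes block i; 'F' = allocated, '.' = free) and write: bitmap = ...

  1. create(b)  ⇒  F.........  {b→[0]}
  2. create(a)  ⇒  FF........  {a→[1]; b→[0]}
  3. append(b, 3)  ⇒  FFFFF.....  {a→[1]; b→[0, 2, 3, 4]}
  4. truncate(b, 2)  ⇒  FFF.......  {a→[1]; b→[0, 2]}
  5. append(a, 2)  ⇒  FFFFF.....  {a→[1, 3, 4]; b→[0, 2]}
  6. unlink(b)  ⇒  .F.FF.....  {a→[1, 3, 4]}
  7. unlink(a)  ⇒  ..........  {}
  8. create(b)  ⇒  F.........  {b→[0]}
  9. unlink(b)  ⇒  ..........  {}

bitmap = ..........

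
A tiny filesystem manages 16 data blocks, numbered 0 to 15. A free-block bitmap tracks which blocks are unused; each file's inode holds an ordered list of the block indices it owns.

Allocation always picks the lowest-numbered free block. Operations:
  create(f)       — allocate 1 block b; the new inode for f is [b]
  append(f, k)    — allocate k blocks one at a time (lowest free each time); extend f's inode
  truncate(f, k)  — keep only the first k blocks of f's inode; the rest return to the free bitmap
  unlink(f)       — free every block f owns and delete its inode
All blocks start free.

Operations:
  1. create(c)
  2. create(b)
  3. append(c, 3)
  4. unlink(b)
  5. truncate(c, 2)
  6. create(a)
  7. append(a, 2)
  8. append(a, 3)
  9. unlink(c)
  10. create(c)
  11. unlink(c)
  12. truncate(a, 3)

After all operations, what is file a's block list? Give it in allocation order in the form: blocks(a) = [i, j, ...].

blocks(a) = [1, 3, 4]

create(c): bitmap=F............... | c=[0]
create(b): bitmap=FF.............. | b=[1] c=[0]
append(c, 3): bitmap=FFFFF........... | b=[1] c=[0, 2, 3, 4]
unlink(b): bitmap=F.FFF........... | c=[0, 2, 3, 4]
truncate(c, 2): bitmap=F.F............. | c=[0, 2]
create(a): bitmap=FFF............. | a=[1] c=[0, 2]
append(a, 2): bitmap=FFFFF........... | a=[1, 3, 4] c=[0, 2]
append(a, 3): bitmap=FFFFFFFF........ | a=[1, 3, 4, 5, 6, 7] c=[0, 2]
unlink(c): bitmap=.F.FFFFF........ | a=[1, 3, 4, 5, 6, 7]
create(c): bitmap=FF.FFFFF........ | a=[1, 3, 4, 5, 6, 7] c=[0]
unlink(c): bitmap=.F.FFFFF........ | a=[1, 3, 4, 5, 6, 7]
truncate(a, 3): bitmap=.F.FF........... | a=[1, 3, 4]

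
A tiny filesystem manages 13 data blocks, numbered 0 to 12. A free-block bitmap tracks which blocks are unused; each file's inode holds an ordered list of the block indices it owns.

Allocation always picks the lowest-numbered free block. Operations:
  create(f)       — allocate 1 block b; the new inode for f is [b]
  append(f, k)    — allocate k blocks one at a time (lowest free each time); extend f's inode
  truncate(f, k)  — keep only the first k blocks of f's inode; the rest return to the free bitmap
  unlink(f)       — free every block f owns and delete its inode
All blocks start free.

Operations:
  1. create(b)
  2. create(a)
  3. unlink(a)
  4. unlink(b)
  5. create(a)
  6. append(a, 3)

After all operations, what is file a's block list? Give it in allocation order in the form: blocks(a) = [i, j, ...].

[1] create(b) — b=0 (map F............)
[2] create(a) — a=1 b=0 (map FF...........)
[3] unlink(a) — b=0 (map F............)
[4] unlink(b) —  (map .............)
[5] create(a) — a=0 (map F............)
[6] append(a, 3) — a=0,1,2,3 (map FFFF.........)

blocks(a) = [0, 1, 2, 3]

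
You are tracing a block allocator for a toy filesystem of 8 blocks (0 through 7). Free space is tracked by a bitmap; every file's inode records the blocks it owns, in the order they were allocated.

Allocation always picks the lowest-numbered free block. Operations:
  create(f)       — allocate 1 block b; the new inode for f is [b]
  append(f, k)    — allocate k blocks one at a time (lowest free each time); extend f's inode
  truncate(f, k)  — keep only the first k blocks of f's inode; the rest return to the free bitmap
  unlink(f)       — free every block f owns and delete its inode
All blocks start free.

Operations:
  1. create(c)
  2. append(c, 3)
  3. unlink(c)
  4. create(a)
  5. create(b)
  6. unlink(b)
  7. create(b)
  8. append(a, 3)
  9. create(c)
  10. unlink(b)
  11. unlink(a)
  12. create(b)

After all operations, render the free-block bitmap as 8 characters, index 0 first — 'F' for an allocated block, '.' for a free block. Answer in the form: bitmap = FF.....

create(c): bitmap=F....... | c=[0]
append(c, 3): bitmap=FFFF.... | c=[0, 1, 2, 3]
unlink(c): bitmap=........ | 
create(a): bitmap=F....... | a=[0]
create(b): bitmap=FF...... | a=[0] b=[1]
unlink(b): bitmap=F....... | a=[0]
create(b): bitmap=FF...... | a=[0] b=[1]
append(a, 3): bitmap=FFFFF... | a=[0, 2, 3, 4] b=[1]
create(c): bitmap=FFFFFF.. | a=[0, 2, 3, 4] b=[1] c=[5]
unlink(b): bitmap=F.FFFF.. | a=[0, 2, 3, 4] c=[5]
unlink(a): bitmap=.....F.. | c=[5]
create(b): bitmap=F....F.. | b=[0] c=[5]

bitmap = F....F..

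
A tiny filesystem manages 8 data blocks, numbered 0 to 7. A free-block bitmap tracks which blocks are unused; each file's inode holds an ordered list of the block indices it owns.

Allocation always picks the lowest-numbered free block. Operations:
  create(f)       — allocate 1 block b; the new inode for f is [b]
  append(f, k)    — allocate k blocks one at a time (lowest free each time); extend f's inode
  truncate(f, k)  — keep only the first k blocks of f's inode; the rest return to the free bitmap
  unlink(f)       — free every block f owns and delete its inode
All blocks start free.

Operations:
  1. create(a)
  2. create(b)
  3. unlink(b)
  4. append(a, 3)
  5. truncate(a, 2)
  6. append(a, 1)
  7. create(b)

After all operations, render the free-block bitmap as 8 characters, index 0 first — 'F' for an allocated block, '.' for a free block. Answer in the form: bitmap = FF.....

create(a): bitmap=F....... | a=[0]
create(b): bitmap=FF...... | a=[0] b=[1]
unlink(b): bitmap=F....... | a=[0]
append(a, 3): bitmap=FFFF.... | a=[0, 1, 2, 3]
truncate(a, 2): bitmap=FF...... | a=[0, 1]
append(a, 1): bitmap=FFF..... | a=[0, 1, 2]
create(b): bitmap=FFFF.... | a=[0, 1, 2] b=[3]

bitmap = FFFF....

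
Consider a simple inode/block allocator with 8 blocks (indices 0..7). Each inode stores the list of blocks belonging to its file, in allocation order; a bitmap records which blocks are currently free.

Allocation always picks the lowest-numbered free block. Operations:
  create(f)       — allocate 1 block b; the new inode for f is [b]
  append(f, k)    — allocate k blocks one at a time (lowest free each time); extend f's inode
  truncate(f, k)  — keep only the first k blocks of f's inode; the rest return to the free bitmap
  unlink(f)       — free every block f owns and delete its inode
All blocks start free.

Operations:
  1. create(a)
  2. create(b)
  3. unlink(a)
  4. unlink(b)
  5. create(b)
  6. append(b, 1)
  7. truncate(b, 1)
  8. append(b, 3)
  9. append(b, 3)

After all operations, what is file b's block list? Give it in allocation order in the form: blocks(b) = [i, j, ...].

blocks(b) = [0, 1, 2, 3, 4, 5, 6]

[1] create(a) — a=0 (map F.......)
[2] create(b) — a=0 b=1 (map FF......)
[3] unlink(a) — b=1 (map .F......)
[4] unlink(b) —  (map ........)
[5] create(b) — b=0 (map F.......)
[6] append(b, 1) — b=0,1 (map FF......)
[7] truncate(b, 1) — b=0 (map F.......)
[8] append(b, 3) — b=0,1,2,3 (map FFFF....)
[9] append(b, 3) — b=0,1,2,3,4,5,6 (map FFFFFFF.)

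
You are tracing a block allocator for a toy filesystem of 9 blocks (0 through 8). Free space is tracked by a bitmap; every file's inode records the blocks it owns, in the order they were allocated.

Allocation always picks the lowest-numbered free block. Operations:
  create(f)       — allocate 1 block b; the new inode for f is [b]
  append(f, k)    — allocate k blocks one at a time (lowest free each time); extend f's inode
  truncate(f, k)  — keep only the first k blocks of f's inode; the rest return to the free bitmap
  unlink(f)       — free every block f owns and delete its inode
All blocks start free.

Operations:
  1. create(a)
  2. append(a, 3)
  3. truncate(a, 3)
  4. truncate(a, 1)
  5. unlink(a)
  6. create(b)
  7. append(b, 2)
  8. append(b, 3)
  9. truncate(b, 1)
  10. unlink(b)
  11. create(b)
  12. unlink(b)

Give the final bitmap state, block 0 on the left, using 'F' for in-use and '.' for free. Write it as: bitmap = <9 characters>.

after create(a) → a:[0]  free=[F........]
after append(a, 3) → a:[0, 1, 2, 3]  free=[FFFF.....]
after truncate(a, 3) → a:[0, 1, 2]  free=[FFF......]
after truncate(a, 1) → a:[0]  free=[F........]
after unlink(a) →   free=[.........]
after create(b) → b:[0]  free=[F........]
after append(b, 2) → b:[0, 1, 2]  free=[FFF......]
after append(b, 3) → b:[0, 1, 2, 3, 4, 5]  free=[FFFFFF...]
after truncate(b, 1) → b:[0]  free=[F........]
after unlink(b) →   free=[.........]
after create(b) → b:[0]  free=[F........]
after unlink(b) →   free=[.........]

bitmap = .........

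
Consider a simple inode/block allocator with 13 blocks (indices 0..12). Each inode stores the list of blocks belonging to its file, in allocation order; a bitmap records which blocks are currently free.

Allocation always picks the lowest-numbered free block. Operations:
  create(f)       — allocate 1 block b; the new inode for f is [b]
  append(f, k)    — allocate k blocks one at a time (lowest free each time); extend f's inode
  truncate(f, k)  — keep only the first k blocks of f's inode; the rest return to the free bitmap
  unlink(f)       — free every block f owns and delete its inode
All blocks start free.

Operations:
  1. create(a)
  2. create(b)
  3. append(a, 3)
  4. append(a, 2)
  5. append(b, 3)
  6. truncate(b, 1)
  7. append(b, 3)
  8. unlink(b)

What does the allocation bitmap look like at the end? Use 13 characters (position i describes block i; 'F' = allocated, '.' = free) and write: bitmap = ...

create(a): bitmap=F............ | a=[0]
create(b): bitmap=FF........... | a=[0] b=[1]
append(a, 3): bitmap=FFFFF........ | a=[0, 2, 3, 4] b=[1]
append(a, 2): bitmap=FFFFFFF...... | a=[0, 2, 3, 4, 5, 6] b=[1]
append(b, 3): bitmap=FFFFFFFFFF... | a=[0, 2, 3, 4, 5, 6] b=[1, 7, 8, 9]
truncate(b, 1): bitmap=FFFFFFF...... | a=[0, 2, 3, 4, 5, 6] b=[1]
append(b, 3): bitmap=FFFFFFFFFF... | a=[0, 2, 3, 4, 5, 6] b=[1, 7, 8, 9]
unlink(b): bitmap=F.FFFFF...... | a=[0, 2, 3, 4, 5, 6]

bitmap = F.FFFFF......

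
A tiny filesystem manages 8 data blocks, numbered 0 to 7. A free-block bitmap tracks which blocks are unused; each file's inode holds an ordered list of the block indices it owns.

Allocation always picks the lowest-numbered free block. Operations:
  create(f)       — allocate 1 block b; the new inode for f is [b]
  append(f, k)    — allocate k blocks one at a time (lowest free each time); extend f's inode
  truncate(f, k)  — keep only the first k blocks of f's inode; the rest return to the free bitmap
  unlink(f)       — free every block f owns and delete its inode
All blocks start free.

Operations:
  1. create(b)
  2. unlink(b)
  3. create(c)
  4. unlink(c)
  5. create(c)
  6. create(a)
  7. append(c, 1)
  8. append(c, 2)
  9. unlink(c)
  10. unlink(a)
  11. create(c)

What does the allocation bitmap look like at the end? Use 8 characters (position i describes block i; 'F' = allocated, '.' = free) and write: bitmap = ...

bitmap = F.......

after create(b) → b:[0]  free=[F.......]
after unlink(b) →   free=[........]
after create(c) → c:[0]  free=[F.......]
after unlink(c) →   free=[........]
after create(c) → c:[0]  free=[F.......]
after create(a) → a:[1], c:[0]  free=[FF......]
after append(c, 1) → a:[1], c:[0, 2]  free=[FFF.....]
after append(c, 2) → a:[1], c:[0, 2, 3, 4]  free=[FFFFF...]
after unlink(c) → a:[1]  free=[.F......]
after unlink(a) →   free=[........]
after create(c) → c:[0]  free=[F.......]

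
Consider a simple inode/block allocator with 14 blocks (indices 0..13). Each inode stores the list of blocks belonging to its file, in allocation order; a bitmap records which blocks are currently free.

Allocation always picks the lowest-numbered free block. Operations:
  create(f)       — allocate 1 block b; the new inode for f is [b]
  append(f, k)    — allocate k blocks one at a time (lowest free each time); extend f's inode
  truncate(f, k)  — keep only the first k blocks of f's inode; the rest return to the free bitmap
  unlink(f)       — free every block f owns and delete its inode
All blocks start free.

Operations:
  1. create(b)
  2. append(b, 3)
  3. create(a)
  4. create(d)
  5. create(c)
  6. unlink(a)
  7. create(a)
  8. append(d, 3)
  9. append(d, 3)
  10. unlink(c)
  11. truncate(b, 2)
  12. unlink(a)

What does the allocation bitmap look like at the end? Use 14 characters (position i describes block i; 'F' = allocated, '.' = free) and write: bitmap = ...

  1. create(b)  ⇒  F.............  {b→[0]}
  2. append(b, 3)  ⇒  FFFF..........  {b→[0, 1, 2, 3]}
  3. create(a)  ⇒  FFFFF.........  {a→[4]; b→[0, 1, 2, 3]}
  4. create(d)  ⇒  FFFFFF........  {a→[4]; b→[0, 1, 2, 3]; d→[5]}
  5. create(c)  ⇒  FFFFFFF.......  {a→[4]; b→[0, 1, 2, 3]; c→[6]; d→[5]}
  6. unlink(a)  ⇒  FFFF.FF.......  {b→[0, 1, 2, 3]; c→[6]; d→[5]}
  7. create(a)  ⇒  FFFFFFF.......  {a→[4]; b→[0, 1, 2, 3]; c→[6]; d→[5]}
  8. append(d, 3)  ⇒  FFFFFFFFFF....  {a→[4]; b→[0, 1, 2, 3]; c→[6]; d→[5, 7, 8, 9]}
  9. append(d, 3)  ⇒  FFFFFFFFFFFFF.  {a→[4]; b→[0, 1, 2, 3]; c→[6]; d→[5, 7, 8, 9, 10, 11, 12]}
  10. unlink(c)  ⇒  FFFFFF.FFFFFF.  {a→[4]; b→[0, 1, 2, 3]; d→[5, 7, 8, 9, 10, 11, 12]}
  11. truncate(b, 2)  ⇒  FF..FF.FFFFFF.  {a→[4]; b→[0, 1]; d→[5, 7, 8, 9, 10, 11, 12]}
  12. unlink(a)  ⇒  FF...F.FFFFFF.  {b→[0, 1]; d→[5, 7, 8, 9, 10, 11, 12]}

bitmap = FF...F.FFFFFF.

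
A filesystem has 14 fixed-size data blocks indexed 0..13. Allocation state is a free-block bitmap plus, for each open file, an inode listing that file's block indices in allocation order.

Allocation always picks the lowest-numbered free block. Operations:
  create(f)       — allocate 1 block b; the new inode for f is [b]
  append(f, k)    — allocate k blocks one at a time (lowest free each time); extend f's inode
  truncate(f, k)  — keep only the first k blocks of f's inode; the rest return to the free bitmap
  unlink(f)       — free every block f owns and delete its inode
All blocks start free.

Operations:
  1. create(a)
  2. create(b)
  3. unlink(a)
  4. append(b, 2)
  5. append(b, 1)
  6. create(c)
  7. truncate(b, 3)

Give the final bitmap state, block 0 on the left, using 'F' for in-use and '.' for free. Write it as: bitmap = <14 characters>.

[1] create(a) — a=0 (map F.............)
[2] create(b) — a=0 b=1 (map FF............)
[3] unlink(a) — b=1 (map .F............)
[4] append(b, 2) — b=1,0,2 (map FFF...........)
[5] append(b, 1) — b=1,0,2,3 (map FFFF..........)
[6] create(c) — b=1,0,2,3 c=4 (map FFFFF.........)
[7] truncate(b, 3) — b=1,0,2 c=4 (map FFF.F.........)

bitmap = FFF.F.........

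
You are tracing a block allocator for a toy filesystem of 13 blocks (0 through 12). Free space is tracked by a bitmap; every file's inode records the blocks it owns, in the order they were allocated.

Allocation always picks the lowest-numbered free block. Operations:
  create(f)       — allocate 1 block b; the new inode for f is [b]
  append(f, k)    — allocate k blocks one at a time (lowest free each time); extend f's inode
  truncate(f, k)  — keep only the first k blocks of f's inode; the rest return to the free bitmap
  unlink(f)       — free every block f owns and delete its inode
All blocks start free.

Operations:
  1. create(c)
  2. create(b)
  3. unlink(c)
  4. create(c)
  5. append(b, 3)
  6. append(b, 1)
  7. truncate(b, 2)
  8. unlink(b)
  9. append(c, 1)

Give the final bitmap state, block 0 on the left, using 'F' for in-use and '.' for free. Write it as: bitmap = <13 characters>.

bitmap = FF...........

  1. create(c)  ⇒  F............  {c→[0]}
  2. create(b)  ⇒  FF...........  {b→[1]; c→[0]}
  3. unlink(c)  ⇒  .F...........  {b→[1]}
  4. create(c)  ⇒  FF...........  {b→[1]; c→[0]}
  5. append(b, 3)  ⇒  FFFFF........  {b→[1, 2, 3, 4]; c→[0]}
  6. append(b, 1)  ⇒  FFFFFF.......  {b→[1, 2, 3, 4, 5]; c→[0]}
  7. truncate(b, 2)  ⇒  FFF..........  {b→[1, 2]; c→[0]}
  8. unlink(b)  ⇒  F............  {c→[0]}
  9. append(c, 1)  ⇒  FF...........  {c→[0, 1]}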